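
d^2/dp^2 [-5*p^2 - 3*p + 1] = -10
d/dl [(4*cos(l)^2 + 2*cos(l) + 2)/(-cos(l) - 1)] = 4*(cos(l) + 2)*sin(l)*cos(l)/(cos(l) + 1)^2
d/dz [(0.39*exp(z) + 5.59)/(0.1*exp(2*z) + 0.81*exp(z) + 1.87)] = (-(0.2*exp(z) + 0.81)*(0.39*exp(z) + 5.59) + 0.039*exp(2*z) + 0.3159*exp(z) + 0.7293)*exp(z)/(0.1*exp(2*z) + 0.81*exp(z) + 1.87)^2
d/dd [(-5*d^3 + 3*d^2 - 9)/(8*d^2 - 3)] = d*(-40*d^3 + 45*d + 126)/(64*d^4 - 48*d^2 + 9)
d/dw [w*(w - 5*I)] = 2*w - 5*I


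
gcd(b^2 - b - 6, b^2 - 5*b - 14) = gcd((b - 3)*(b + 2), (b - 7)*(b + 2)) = b + 2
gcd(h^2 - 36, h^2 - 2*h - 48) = h + 6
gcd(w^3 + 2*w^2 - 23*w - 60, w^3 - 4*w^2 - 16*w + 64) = w + 4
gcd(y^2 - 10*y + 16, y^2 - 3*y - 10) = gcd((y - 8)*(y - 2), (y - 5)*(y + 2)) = 1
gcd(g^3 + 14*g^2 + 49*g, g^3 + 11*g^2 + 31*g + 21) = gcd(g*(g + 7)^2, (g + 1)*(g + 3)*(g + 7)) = g + 7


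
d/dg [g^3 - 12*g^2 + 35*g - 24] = 3*g^2 - 24*g + 35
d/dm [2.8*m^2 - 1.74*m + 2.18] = 5.6*m - 1.74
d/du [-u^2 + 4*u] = 4 - 2*u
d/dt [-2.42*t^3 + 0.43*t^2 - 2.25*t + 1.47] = -7.26*t^2 + 0.86*t - 2.25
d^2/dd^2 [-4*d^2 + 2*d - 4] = -8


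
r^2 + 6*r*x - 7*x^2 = (r - x)*(r + 7*x)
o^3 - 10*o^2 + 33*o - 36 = (o - 4)*(o - 3)^2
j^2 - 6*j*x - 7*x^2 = (j - 7*x)*(j + x)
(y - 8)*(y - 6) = y^2 - 14*y + 48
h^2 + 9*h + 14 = (h + 2)*(h + 7)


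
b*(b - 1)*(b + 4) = b^3 + 3*b^2 - 4*b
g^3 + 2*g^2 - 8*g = g*(g - 2)*(g + 4)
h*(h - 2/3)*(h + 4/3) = h^3 + 2*h^2/3 - 8*h/9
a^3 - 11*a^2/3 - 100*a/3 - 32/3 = (a - 8)*(a + 1/3)*(a + 4)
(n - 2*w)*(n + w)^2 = n^3 - 3*n*w^2 - 2*w^3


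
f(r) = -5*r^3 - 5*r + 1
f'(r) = -15*r^2 - 5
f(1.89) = -42.21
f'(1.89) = -58.58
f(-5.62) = 916.62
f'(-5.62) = -478.77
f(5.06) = -672.07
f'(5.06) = -389.05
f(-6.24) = 1247.05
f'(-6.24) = -589.06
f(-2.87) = 133.55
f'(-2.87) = -128.55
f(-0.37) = 3.10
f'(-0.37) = -7.05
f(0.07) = 0.65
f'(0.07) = -5.07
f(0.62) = -3.29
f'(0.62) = -10.77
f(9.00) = -3689.00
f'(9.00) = -1220.00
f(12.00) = -8699.00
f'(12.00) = -2165.00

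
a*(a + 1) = a^2 + a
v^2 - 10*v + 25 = (v - 5)^2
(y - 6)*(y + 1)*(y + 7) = y^3 + 2*y^2 - 41*y - 42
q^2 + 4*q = q*(q + 4)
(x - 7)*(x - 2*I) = x^2 - 7*x - 2*I*x + 14*I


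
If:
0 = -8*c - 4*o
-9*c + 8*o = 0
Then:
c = 0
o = 0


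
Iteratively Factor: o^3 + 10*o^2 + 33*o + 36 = (o + 4)*(o^2 + 6*o + 9) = (o + 3)*(o + 4)*(o + 3)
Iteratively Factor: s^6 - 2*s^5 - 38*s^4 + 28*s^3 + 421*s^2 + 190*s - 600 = (s - 5)*(s^5 + 3*s^4 - 23*s^3 - 87*s^2 - 14*s + 120) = (s - 5)*(s + 3)*(s^4 - 23*s^2 - 18*s + 40) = (s - 5)*(s - 1)*(s + 3)*(s^3 + s^2 - 22*s - 40) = (s - 5)*(s - 1)*(s + 3)*(s + 4)*(s^2 - 3*s - 10) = (s - 5)*(s - 1)*(s + 2)*(s + 3)*(s + 4)*(s - 5)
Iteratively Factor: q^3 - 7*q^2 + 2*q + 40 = (q - 4)*(q^2 - 3*q - 10) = (q - 5)*(q - 4)*(q + 2)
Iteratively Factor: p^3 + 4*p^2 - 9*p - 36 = (p + 3)*(p^2 + p - 12) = (p + 3)*(p + 4)*(p - 3)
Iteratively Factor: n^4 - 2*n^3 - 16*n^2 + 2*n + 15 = (n - 1)*(n^3 - n^2 - 17*n - 15) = (n - 5)*(n - 1)*(n^2 + 4*n + 3) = (n - 5)*(n - 1)*(n + 3)*(n + 1)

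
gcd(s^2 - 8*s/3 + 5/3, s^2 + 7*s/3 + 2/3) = 1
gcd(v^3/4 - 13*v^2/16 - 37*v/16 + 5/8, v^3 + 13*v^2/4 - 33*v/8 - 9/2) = 1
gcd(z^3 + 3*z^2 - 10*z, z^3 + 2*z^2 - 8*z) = z^2 - 2*z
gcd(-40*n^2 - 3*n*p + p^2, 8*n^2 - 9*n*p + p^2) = -8*n + p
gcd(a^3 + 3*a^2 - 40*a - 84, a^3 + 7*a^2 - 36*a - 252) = a^2 + a - 42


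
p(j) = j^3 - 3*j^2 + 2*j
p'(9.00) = 191.00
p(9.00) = 504.00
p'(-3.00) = 47.00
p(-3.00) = -60.00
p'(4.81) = 42.55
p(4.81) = 51.50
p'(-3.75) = 66.69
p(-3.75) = -102.42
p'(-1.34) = 15.43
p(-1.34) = -10.47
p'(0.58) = -0.47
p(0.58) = 0.35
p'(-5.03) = 108.08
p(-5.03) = -213.23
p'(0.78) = -0.85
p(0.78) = 0.21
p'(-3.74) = 66.40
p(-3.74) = -101.76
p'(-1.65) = 20.07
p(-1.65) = -15.96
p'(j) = 3*j^2 - 6*j + 2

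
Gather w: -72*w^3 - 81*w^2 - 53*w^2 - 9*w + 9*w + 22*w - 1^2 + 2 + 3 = -72*w^3 - 134*w^2 + 22*w + 4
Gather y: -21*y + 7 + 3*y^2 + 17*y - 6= 3*y^2 - 4*y + 1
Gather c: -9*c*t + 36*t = -9*c*t + 36*t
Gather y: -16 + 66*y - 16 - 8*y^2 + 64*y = -8*y^2 + 130*y - 32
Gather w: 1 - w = 1 - w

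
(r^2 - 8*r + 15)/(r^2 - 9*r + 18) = (r - 5)/(r - 6)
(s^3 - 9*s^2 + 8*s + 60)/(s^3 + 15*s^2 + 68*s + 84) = (s^2 - 11*s + 30)/(s^2 + 13*s + 42)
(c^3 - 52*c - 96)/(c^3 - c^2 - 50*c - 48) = (c + 2)/(c + 1)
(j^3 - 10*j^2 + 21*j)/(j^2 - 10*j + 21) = j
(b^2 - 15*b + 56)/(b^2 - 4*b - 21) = (b - 8)/(b + 3)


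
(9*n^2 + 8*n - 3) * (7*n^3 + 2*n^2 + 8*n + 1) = 63*n^5 + 74*n^4 + 67*n^3 + 67*n^2 - 16*n - 3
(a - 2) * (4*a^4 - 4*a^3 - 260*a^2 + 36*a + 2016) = 4*a^5 - 12*a^4 - 252*a^3 + 556*a^2 + 1944*a - 4032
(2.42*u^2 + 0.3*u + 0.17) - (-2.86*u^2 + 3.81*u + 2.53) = 5.28*u^2 - 3.51*u - 2.36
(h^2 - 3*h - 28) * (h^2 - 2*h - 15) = h^4 - 5*h^3 - 37*h^2 + 101*h + 420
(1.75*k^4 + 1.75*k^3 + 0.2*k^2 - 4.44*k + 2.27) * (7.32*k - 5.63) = 12.81*k^5 + 2.9575*k^4 - 8.3885*k^3 - 33.6268*k^2 + 41.6136*k - 12.7801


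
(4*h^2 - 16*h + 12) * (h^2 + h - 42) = 4*h^4 - 12*h^3 - 172*h^2 + 684*h - 504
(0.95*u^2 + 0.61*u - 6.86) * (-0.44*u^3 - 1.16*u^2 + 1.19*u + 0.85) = -0.418*u^5 - 1.3704*u^4 + 3.4413*u^3 + 9.491*u^2 - 7.6449*u - 5.831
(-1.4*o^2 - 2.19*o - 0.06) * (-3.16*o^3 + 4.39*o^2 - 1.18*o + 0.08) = 4.424*o^5 + 0.774400000000001*o^4 - 7.7725*o^3 + 2.2088*o^2 - 0.1044*o - 0.0048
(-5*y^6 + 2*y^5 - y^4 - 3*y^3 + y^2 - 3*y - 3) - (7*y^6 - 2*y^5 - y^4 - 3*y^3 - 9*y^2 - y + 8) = -12*y^6 + 4*y^5 + 10*y^2 - 2*y - 11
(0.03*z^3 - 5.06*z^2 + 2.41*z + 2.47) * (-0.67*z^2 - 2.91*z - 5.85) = -0.0201*z^5 + 3.3029*z^4 + 12.9344*z^3 + 20.933*z^2 - 21.2862*z - 14.4495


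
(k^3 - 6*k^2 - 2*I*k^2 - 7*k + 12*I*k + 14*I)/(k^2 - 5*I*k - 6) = (k^2 - 6*k - 7)/(k - 3*I)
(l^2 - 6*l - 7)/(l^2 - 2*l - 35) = (l + 1)/(l + 5)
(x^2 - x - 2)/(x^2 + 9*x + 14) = (x^2 - x - 2)/(x^2 + 9*x + 14)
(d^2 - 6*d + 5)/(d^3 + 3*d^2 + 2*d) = (d^2 - 6*d + 5)/(d*(d^2 + 3*d + 2))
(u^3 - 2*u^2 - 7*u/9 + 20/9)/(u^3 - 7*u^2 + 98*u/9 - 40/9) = (3*u^2 - 2*u - 5)/(3*u^2 - 17*u + 10)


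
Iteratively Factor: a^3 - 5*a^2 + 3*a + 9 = (a + 1)*(a^2 - 6*a + 9) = (a - 3)*(a + 1)*(a - 3)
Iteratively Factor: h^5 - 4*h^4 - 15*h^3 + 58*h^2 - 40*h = (h - 1)*(h^4 - 3*h^3 - 18*h^2 + 40*h) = (h - 5)*(h - 1)*(h^3 + 2*h^2 - 8*h) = (h - 5)*(h - 2)*(h - 1)*(h^2 + 4*h) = h*(h - 5)*(h - 2)*(h - 1)*(h + 4)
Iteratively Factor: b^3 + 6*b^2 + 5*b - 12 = (b + 3)*(b^2 + 3*b - 4) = (b + 3)*(b + 4)*(b - 1)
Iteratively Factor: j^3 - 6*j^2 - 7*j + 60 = (j - 5)*(j^2 - j - 12) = (j - 5)*(j - 4)*(j + 3)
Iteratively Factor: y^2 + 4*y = (y)*(y + 4)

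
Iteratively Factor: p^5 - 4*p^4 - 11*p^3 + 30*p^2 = (p - 2)*(p^4 - 2*p^3 - 15*p^2) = p*(p - 2)*(p^3 - 2*p^2 - 15*p) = p*(p - 5)*(p - 2)*(p^2 + 3*p) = p^2*(p - 5)*(p - 2)*(p + 3)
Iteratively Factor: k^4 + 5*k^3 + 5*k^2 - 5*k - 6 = (k + 1)*(k^3 + 4*k^2 + k - 6) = (k + 1)*(k + 3)*(k^2 + k - 2) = (k + 1)*(k + 2)*(k + 3)*(k - 1)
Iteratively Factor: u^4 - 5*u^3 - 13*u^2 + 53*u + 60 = (u - 5)*(u^3 - 13*u - 12) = (u - 5)*(u + 1)*(u^2 - u - 12) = (u - 5)*(u - 4)*(u + 1)*(u + 3)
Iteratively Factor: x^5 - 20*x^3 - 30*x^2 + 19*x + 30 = (x + 2)*(x^4 - 2*x^3 - 16*x^2 + 2*x + 15) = (x + 2)*(x + 3)*(x^3 - 5*x^2 - x + 5) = (x + 1)*(x + 2)*(x + 3)*(x^2 - 6*x + 5) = (x - 1)*(x + 1)*(x + 2)*(x + 3)*(x - 5)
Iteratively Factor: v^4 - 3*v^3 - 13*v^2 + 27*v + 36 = (v - 3)*(v^3 - 13*v - 12) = (v - 3)*(v + 3)*(v^2 - 3*v - 4) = (v - 3)*(v + 1)*(v + 3)*(v - 4)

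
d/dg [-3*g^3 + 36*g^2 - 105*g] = -9*g^2 + 72*g - 105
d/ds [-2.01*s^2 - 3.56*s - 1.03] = -4.02*s - 3.56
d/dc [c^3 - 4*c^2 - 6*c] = 3*c^2 - 8*c - 6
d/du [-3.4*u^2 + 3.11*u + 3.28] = 3.11 - 6.8*u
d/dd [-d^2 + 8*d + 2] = 8 - 2*d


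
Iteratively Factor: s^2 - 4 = (s - 2)*(s + 2)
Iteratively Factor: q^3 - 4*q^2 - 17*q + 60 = (q + 4)*(q^2 - 8*q + 15) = (q - 3)*(q + 4)*(q - 5)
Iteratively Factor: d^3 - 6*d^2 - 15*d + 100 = (d + 4)*(d^2 - 10*d + 25) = (d - 5)*(d + 4)*(d - 5)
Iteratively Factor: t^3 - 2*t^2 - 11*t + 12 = (t - 1)*(t^2 - t - 12) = (t - 4)*(t - 1)*(t + 3)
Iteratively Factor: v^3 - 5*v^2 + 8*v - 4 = (v - 2)*(v^2 - 3*v + 2) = (v - 2)^2*(v - 1)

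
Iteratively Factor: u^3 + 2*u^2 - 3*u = (u + 3)*(u^2 - u) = u*(u + 3)*(u - 1)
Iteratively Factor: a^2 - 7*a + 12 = (a - 4)*(a - 3)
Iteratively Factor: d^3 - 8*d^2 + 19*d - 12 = (d - 4)*(d^2 - 4*d + 3) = (d - 4)*(d - 1)*(d - 3)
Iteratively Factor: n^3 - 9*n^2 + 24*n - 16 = (n - 1)*(n^2 - 8*n + 16) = (n - 4)*(n - 1)*(n - 4)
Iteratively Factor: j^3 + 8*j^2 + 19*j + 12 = (j + 1)*(j^2 + 7*j + 12) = (j + 1)*(j + 3)*(j + 4)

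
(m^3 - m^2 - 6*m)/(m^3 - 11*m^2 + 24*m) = (m + 2)/(m - 8)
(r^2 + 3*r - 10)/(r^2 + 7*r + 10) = (r - 2)/(r + 2)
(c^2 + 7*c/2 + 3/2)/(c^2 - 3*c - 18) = (c + 1/2)/(c - 6)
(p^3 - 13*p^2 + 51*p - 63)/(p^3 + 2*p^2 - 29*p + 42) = (p^2 - 10*p + 21)/(p^2 + 5*p - 14)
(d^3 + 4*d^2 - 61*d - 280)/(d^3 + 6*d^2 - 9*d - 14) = (d^2 - 3*d - 40)/(d^2 - d - 2)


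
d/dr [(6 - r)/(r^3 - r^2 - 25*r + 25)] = (-r^3 + r^2 + 25*r - (r - 6)*(-3*r^2 + 2*r + 25) - 25)/(r^3 - r^2 - 25*r + 25)^2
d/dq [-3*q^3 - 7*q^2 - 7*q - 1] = -9*q^2 - 14*q - 7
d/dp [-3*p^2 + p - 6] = 1 - 6*p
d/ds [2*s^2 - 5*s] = 4*s - 5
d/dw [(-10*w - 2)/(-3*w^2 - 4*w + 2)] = 2*(-15*w^2 - 6*w - 14)/(9*w^4 + 24*w^3 + 4*w^2 - 16*w + 4)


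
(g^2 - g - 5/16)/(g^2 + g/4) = (g - 5/4)/g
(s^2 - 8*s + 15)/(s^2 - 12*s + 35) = (s - 3)/(s - 7)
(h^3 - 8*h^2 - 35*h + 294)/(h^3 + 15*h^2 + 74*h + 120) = (h^2 - 14*h + 49)/(h^2 + 9*h + 20)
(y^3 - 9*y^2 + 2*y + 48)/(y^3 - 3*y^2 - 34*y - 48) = (y - 3)/(y + 3)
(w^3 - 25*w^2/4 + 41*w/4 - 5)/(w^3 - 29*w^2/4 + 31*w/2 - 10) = (w - 1)/(w - 2)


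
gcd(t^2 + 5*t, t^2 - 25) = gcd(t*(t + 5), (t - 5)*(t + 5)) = t + 5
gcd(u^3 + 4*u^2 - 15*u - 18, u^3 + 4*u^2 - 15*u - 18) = u^3 + 4*u^2 - 15*u - 18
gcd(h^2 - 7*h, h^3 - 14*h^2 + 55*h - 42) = h - 7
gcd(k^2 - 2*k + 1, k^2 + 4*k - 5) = k - 1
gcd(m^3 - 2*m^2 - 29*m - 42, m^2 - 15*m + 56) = m - 7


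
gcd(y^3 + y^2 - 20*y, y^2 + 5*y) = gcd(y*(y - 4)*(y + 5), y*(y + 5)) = y^2 + 5*y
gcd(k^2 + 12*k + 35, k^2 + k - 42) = k + 7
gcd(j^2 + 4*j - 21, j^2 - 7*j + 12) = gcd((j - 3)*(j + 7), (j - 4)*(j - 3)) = j - 3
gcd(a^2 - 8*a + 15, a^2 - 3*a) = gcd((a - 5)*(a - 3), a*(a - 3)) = a - 3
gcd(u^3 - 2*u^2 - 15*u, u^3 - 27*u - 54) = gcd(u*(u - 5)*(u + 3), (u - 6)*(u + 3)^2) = u + 3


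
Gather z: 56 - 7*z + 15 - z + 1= 72 - 8*z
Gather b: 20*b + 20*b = 40*b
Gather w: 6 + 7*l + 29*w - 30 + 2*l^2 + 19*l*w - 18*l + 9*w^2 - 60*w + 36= 2*l^2 - 11*l + 9*w^2 + w*(19*l - 31) + 12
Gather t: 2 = 2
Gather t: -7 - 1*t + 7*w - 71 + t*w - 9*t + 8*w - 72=t*(w - 10) + 15*w - 150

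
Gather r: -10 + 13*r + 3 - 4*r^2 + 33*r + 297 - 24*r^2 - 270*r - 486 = -28*r^2 - 224*r - 196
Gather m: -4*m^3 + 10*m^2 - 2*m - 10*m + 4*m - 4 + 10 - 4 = -4*m^3 + 10*m^2 - 8*m + 2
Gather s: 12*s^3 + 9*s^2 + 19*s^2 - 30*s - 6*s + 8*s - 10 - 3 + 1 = 12*s^3 + 28*s^2 - 28*s - 12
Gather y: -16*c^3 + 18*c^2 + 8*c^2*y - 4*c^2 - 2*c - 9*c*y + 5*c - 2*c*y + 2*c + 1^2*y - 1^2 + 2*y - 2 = -16*c^3 + 14*c^2 + 5*c + y*(8*c^2 - 11*c + 3) - 3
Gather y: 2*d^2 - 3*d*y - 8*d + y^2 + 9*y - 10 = 2*d^2 - 8*d + y^2 + y*(9 - 3*d) - 10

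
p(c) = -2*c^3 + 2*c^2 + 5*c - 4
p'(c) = -6*c^2 + 4*c + 5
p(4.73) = -147.25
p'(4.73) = -110.32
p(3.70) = -59.43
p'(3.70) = -62.34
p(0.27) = -2.54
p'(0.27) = 5.64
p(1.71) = 0.40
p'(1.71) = -5.70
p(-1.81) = 5.36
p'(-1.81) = -21.90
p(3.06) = -27.28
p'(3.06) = -38.94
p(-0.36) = -5.45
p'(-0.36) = 2.78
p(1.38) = 1.45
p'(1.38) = -0.91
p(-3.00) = 53.00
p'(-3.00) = -61.00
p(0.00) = -4.00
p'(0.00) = 5.00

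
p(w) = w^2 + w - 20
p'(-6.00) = -11.00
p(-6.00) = 10.00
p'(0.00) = 1.00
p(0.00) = -20.00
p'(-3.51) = -6.02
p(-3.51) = -11.19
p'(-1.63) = -2.26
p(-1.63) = -18.97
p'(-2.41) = -3.82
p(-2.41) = -16.60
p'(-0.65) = -0.30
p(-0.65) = -20.23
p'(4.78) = 10.56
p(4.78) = 7.63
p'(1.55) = 4.10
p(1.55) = -16.05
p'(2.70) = 6.40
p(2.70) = -10.01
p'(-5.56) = -10.12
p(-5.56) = 5.35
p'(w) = 2*w + 1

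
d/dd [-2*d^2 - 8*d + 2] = -4*d - 8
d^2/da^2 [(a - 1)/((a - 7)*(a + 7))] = 2*(a^3 - 3*a^2 + 147*a - 49)/(a^6 - 147*a^4 + 7203*a^2 - 117649)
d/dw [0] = 0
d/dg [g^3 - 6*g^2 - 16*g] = 3*g^2 - 12*g - 16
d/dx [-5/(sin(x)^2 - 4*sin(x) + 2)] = 10*(sin(x) - 2)*cos(x)/(sin(x)^2 - 4*sin(x) + 2)^2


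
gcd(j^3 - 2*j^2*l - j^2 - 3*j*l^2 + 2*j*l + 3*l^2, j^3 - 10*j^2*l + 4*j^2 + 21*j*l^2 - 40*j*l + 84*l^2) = j - 3*l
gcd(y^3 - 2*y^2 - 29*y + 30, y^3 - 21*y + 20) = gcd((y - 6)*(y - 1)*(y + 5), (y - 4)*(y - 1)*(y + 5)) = y^2 + 4*y - 5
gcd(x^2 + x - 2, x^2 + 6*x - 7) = x - 1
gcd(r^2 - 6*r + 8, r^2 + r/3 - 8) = 1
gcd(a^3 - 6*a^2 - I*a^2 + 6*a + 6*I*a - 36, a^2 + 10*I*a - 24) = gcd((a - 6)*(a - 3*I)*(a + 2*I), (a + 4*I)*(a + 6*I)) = 1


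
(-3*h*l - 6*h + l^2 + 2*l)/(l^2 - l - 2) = (3*h*l + 6*h - l^2 - 2*l)/(-l^2 + l + 2)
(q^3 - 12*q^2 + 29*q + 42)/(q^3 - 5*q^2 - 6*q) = (q - 7)/q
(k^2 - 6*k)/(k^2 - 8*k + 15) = k*(k - 6)/(k^2 - 8*k + 15)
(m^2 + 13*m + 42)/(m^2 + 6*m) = (m + 7)/m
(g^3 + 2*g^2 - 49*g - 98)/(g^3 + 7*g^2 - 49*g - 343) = (g + 2)/(g + 7)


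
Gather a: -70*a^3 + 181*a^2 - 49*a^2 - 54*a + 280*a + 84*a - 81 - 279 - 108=-70*a^3 + 132*a^2 + 310*a - 468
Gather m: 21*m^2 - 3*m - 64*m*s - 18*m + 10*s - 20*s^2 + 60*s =21*m^2 + m*(-64*s - 21) - 20*s^2 + 70*s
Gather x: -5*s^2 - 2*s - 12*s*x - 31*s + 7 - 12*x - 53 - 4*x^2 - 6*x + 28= -5*s^2 - 33*s - 4*x^2 + x*(-12*s - 18) - 18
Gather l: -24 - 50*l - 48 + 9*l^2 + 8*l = 9*l^2 - 42*l - 72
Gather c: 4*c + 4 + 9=4*c + 13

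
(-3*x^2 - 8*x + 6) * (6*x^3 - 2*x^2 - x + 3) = -18*x^5 - 42*x^4 + 55*x^3 - 13*x^2 - 30*x + 18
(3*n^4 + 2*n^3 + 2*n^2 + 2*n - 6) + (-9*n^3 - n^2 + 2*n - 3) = 3*n^4 - 7*n^3 + n^2 + 4*n - 9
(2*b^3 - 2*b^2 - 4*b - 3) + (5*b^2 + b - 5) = 2*b^3 + 3*b^2 - 3*b - 8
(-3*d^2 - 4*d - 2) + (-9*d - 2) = -3*d^2 - 13*d - 4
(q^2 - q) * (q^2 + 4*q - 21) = q^4 + 3*q^3 - 25*q^2 + 21*q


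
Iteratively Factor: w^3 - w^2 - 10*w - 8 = (w + 2)*(w^2 - 3*w - 4) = (w - 4)*(w + 2)*(w + 1)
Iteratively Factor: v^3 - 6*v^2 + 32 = (v - 4)*(v^2 - 2*v - 8) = (v - 4)*(v + 2)*(v - 4)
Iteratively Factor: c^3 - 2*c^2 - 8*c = (c)*(c^2 - 2*c - 8) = c*(c - 4)*(c + 2)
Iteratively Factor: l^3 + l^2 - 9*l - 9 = (l + 1)*(l^2 - 9) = (l - 3)*(l + 1)*(l + 3)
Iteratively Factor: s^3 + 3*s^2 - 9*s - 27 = (s + 3)*(s^2 - 9) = (s + 3)^2*(s - 3)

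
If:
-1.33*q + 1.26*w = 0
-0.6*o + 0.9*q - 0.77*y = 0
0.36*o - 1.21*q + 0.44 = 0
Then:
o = 0.985074626865672 - 2.31766169154229*y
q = 0.656716417910448 - 0.68955223880597*y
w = 0.693200663349917 - 0.727860696517413*y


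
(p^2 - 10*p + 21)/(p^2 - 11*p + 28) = (p - 3)/(p - 4)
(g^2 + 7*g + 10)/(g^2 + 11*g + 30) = (g + 2)/(g + 6)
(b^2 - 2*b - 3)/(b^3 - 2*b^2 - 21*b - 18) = (b - 3)/(b^2 - 3*b - 18)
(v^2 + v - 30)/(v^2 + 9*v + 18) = (v - 5)/(v + 3)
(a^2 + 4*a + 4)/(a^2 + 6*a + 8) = (a + 2)/(a + 4)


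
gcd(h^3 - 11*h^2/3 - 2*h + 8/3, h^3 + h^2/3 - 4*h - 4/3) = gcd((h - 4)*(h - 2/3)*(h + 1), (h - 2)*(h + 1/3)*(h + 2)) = 1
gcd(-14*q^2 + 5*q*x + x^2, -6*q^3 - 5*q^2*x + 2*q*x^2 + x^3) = -2*q + x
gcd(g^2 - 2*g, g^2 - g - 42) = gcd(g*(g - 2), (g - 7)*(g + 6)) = 1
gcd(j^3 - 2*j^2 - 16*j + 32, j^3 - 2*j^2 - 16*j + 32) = j^3 - 2*j^2 - 16*j + 32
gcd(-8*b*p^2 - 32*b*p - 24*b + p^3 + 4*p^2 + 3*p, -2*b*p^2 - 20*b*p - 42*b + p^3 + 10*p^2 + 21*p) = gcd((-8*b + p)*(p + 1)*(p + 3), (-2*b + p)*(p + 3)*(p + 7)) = p + 3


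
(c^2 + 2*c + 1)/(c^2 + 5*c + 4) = (c + 1)/(c + 4)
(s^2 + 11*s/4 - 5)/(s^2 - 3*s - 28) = (s - 5/4)/(s - 7)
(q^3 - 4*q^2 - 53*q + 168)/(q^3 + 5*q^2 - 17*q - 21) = (q - 8)/(q + 1)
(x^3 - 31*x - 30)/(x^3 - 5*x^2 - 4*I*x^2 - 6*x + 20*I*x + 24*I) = (x + 5)/(x - 4*I)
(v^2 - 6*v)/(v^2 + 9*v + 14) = v*(v - 6)/(v^2 + 9*v + 14)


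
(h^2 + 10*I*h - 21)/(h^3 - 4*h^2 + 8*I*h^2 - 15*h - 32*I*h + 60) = (h + 7*I)/(h^2 + h*(-4 + 5*I) - 20*I)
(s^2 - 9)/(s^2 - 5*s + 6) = (s + 3)/(s - 2)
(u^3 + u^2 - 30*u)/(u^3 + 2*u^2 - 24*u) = (u - 5)/(u - 4)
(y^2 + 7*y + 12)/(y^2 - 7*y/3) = 3*(y^2 + 7*y + 12)/(y*(3*y - 7))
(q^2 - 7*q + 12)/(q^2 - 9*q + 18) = (q - 4)/(q - 6)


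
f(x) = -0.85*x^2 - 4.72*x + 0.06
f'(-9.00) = 10.58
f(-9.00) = -26.31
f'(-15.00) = 20.78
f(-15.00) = -120.39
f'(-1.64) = -1.93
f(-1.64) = 5.51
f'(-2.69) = -0.15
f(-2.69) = 6.61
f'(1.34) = -7.00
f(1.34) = -7.79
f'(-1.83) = -1.61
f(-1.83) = 5.85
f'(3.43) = -10.55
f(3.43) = -26.13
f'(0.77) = -6.03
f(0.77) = -4.08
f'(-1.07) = -2.90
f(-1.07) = 4.14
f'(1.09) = -6.57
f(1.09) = -6.09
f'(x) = -1.7*x - 4.72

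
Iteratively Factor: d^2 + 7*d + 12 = (d + 4)*(d + 3)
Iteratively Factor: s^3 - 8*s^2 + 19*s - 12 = (s - 1)*(s^2 - 7*s + 12) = (s - 4)*(s - 1)*(s - 3)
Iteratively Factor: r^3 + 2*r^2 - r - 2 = (r + 1)*(r^2 + r - 2) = (r + 1)*(r + 2)*(r - 1)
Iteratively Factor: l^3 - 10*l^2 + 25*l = (l)*(l^2 - 10*l + 25) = l*(l - 5)*(l - 5)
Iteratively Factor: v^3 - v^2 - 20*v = (v + 4)*(v^2 - 5*v) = v*(v + 4)*(v - 5)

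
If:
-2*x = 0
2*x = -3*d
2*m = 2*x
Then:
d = 0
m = 0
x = 0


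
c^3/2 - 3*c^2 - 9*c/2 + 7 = (c/2 + 1)*(c - 7)*(c - 1)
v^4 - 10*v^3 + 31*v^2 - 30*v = v*(v - 5)*(v - 3)*(v - 2)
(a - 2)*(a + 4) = a^2 + 2*a - 8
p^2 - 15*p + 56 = (p - 8)*(p - 7)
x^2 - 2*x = x*(x - 2)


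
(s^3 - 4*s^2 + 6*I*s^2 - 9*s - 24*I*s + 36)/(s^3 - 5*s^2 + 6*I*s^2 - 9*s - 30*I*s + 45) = (s - 4)/(s - 5)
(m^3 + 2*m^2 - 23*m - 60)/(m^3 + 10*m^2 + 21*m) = (m^2 - m - 20)/(m*(m + 7))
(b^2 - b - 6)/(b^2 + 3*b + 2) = (b - 3)/(b + 1)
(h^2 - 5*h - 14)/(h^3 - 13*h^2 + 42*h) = (h + 2)/(h*(h - 6))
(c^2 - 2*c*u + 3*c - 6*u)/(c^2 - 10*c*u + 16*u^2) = (-c - 3)/(-c + 8*u)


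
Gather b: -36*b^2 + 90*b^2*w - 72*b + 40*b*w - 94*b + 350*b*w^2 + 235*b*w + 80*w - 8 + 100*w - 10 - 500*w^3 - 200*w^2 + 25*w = b^2*(90*w - 36) + b*(350*w^2 + 275*w - 166) - 500*w^3 - 200*w^2 + 205*w - 18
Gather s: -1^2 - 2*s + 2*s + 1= 0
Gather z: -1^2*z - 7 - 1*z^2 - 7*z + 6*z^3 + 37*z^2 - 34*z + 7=6*z^3 + 36*z^2 - 42*z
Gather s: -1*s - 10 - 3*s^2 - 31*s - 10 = -3*s^2 - 32*s - 20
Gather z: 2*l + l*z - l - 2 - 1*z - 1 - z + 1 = l + z*(l - 2) - 2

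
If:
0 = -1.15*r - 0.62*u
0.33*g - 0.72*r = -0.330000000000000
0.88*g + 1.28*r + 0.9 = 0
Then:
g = -1.01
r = -0.01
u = 0.01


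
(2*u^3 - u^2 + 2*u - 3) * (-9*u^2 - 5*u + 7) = -18*u^5 - u^4 + u^3 + 10*u^2 + 29*u - 21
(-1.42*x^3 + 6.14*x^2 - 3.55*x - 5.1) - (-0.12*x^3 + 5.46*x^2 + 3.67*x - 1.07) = -1.3*x^3 + 0.68*x^2 - 7.22*x - 4.03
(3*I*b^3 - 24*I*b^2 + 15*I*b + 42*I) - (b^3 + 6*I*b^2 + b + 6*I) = -b^3 + 3*I*b^3 - 30*I*b^2 - b + 15*I*b + 36*I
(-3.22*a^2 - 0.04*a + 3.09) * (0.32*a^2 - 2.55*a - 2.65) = -1.0304*a^4 + 8.1982*a^3 + 9.6238*a^2 - 7.7735*a - 8.1885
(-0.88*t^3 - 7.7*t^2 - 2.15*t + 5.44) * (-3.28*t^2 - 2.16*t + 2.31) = 2.8864*t^5 + 27.1568*t^4 + 21.6512*t^3 - 30.9862*t^2 - 16.7169*t + 12.5664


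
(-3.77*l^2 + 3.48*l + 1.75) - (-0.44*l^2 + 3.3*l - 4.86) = -3.33*l^2 + 0.18*l + 6.61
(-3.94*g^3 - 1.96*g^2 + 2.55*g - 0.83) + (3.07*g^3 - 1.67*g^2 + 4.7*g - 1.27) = -0.87*g^3 - 3.63*g^2 + 7.25*g - 2.1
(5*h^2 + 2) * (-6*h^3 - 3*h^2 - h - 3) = -30*h^5 - 15*h^4 - 17*h^3 - 21*h^2 - 2*h - 6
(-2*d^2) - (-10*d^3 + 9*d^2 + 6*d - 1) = 10*d^3 - 11*d^2 - 6*d + 1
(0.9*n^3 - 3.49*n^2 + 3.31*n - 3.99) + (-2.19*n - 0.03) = 0.9*n^3 - 3.49*n^2 + 1.12*n - 4.02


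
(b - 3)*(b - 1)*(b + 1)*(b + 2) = b^4 - b^3 - 7*b^2 + b + 6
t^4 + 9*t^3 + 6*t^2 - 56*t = t*(t - 2)*(t + 4)*(t + 7)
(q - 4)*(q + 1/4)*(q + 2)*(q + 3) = q^4 + 5*q^3/4 - 55*q^2/4 - 55*q/2 - 6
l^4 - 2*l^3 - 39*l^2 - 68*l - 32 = (l - 8)*(l + 1)^2*(l + 4)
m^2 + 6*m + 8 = (m + 2)*(m + 4)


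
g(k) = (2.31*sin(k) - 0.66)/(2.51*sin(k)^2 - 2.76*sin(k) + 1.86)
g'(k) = (-5.02*sin(k)*cos(k) + 2.76*cos(k))*(2.31*sin(k) - 0.66)/(2.51*sin(k)^2 - 2.76*sin(k) + 1.86)^2 + 2.31*cos(k)/(2.51*sin(k)^2 - 2.76*sin(k) + 1.86) = (-5.7981*sin(k)^2 + 3.3132*sin(k) + 2.475)*cos(k)/(6.3001*sin(k)^4 - 13.8552*sin(k)^3 + 16.9548*sin(k)^2 - 10.2672*sin(k) + 3.4596)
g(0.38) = 0.17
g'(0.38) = 1.93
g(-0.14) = -0.43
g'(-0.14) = 0.36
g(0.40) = 0.21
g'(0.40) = 1.96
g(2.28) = 0.90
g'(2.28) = -0.73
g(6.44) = -0.20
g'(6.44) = 1.27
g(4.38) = -0.42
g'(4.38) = 0.04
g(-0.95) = -0.44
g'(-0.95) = -0.07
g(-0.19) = -0.44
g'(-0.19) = 0.26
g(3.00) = -0.22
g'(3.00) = -1.21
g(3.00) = -0.22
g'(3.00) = -1.21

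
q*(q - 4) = q^2 - 4*q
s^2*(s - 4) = s^3 - 4*s^2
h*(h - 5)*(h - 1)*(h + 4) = h^4 - 2*h^3 - 19*h^2 + 20*h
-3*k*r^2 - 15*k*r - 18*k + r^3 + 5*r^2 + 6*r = (-3*k + r)*(r + 2)*(r + 3)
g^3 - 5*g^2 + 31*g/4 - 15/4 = (g - 5/2)*(g - 3/2)*(g - 1)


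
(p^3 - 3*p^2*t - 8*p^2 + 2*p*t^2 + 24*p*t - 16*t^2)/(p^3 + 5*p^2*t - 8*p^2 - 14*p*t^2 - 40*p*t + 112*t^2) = (p - t)/(p + 7*t)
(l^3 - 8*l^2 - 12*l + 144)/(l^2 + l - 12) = (l^2 - 12*l + 36)/(l - 3)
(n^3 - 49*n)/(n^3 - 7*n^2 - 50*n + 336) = n*(n - 7)/(n^2 - 14*n + 48)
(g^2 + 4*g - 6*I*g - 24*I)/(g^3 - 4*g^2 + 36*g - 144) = (g + 4)/(g^2 + g*(-4 + 6*I) - 24*I)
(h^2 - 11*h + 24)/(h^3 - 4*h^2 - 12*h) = (-h^2 + 11*h - 24)/(h*(-h^2 + 4*h + 12))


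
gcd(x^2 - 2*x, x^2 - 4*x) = x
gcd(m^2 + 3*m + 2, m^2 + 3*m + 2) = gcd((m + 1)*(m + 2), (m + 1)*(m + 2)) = m^2 + 3*m + 2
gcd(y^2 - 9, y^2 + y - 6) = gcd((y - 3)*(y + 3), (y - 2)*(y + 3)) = y + 3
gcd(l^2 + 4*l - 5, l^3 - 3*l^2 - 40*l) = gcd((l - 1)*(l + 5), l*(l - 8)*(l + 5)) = l + 5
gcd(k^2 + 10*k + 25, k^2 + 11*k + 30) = k + 5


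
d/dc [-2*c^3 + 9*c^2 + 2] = 6*c*(3 - c)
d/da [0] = 0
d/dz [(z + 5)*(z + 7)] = 2*z + 12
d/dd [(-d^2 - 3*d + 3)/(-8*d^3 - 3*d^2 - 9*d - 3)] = 4*(-2*d^4 - 12*d^3 + 18*d^2 + 6*d + 9)/(64*d^6 + 48*d^5 + 153*d^4 + 102*d^3 + 99*d^2 + 54*d + 9)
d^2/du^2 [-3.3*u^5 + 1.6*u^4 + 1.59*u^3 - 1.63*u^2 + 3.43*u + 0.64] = -66.0*u^3 + 19.2*u^2 + 9.54*u - 3.26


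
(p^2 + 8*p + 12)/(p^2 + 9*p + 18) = (p + 2)/(p + 3)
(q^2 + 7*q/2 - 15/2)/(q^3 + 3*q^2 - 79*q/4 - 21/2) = 2*(2*q^2 + 7*q - 15)/(4*q^3 + 12*q^2 - 79*q - 42)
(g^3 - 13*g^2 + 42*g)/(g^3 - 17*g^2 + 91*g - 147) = g*(g - 6)/(g^2 - 10*g + 21)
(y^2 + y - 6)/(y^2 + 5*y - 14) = (y + 3)/(y + 7)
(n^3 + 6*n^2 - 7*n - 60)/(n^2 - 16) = (n^2 + 2*n - 15)/(n - 4)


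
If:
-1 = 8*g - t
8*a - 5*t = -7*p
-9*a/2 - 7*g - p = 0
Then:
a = 49/188 - 89*t/188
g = t/8 - 1/8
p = 59*t/47 - 14/47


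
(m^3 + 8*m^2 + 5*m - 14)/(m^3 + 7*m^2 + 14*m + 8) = (m^2 + 6*m - 7)/(m^2 + 5*m + 4)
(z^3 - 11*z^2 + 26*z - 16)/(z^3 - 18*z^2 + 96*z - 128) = (z - 1)/(z - 8)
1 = 1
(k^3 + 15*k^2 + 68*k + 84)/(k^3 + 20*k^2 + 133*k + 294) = (k + 2)/(k + 7)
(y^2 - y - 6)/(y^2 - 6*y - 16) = (y - 3)/(y - 8)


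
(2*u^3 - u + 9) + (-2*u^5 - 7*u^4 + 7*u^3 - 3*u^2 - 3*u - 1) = -2*u^5 - 7*u^4 + 9*u^3 - 3*u^2 - 4*u + 8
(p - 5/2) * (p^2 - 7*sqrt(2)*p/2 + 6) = p^3 - 7*sqrt(2)*p^2/2 - 5*p^2/2 + 6*p + 35*sqrt(2)*p/4 - 15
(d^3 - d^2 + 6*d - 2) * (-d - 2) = -d^4 - d^3 - 4*d^2 - 10*d + 4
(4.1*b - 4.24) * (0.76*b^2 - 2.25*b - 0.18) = 3.116*b^3 - 12.4474*b^2 + 8.802*b + 0.7632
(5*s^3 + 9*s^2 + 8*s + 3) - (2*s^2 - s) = 5*s^3 + 7*s^2 + 9*s + 3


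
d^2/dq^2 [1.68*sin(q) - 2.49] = -1.68*sin(q)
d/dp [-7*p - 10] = -7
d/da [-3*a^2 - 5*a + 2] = -6*a - 5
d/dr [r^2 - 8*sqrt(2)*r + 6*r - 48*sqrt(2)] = 2*r - 8*sqrt(2) + 6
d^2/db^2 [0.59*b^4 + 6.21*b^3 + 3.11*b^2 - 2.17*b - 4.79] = 7.08*b^2 + 37.26*b + 6.22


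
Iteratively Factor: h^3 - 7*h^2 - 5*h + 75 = (h - 5)*(h^2 - 2*h - 15) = (h - 5)*(h + 3)*(h - 5)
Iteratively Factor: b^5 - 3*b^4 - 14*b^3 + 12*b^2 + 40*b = (b - 2)*(b^4 - b^3 - 16*b^2 - 20*b) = b*(b - 2)*(b^3 - b^2 - 16*b - 20) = b*(b - 2)*(b + 2)*(b^2 - 3*b - 10) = b*(b - 5)*(b - 2)*(b + 2)*(b + 2)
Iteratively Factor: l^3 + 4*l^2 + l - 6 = (l + 3)*(l^2 + l - 2) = (l + 2)*(l + 3)*(l - 1)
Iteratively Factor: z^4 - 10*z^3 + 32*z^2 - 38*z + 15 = (z - 5)*(z^3 - 5*z^2 + 7*z - 3) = (z - 5)*(z - 3)*(z^2 - 2*z + 1) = (z - 5)*(z - 3)*(z - 1)*(z - 1)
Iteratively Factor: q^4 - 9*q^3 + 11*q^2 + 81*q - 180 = (q + 3)*(q^3 - 12*q^2 + 47*q - 60) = (q - 4)*(q + 3)*(q^2 - 8*q + 15) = (q - 5)*(q - 4)*(q + 3)*(q - 3)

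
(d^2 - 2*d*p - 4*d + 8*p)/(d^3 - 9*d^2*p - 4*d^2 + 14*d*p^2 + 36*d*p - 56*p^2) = 1/(d - 7*p)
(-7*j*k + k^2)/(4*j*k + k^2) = (-7*j + k)/(4*j + k)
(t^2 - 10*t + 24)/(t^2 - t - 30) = (t - 4)/(t + 5)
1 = 1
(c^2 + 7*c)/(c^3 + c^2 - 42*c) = 1/(c - 6)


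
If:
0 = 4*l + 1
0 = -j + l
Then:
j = -1/4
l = -1/4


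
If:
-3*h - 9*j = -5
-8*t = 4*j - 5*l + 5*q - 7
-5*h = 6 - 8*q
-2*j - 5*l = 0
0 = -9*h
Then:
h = 0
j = 5/9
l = -2/9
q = 3/4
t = -1/96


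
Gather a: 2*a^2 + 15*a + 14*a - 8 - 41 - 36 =2*a^2 + 29*a - 85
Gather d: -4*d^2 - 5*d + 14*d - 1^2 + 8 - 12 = -4*d^2 + 9*d - 5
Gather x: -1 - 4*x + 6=5 - 4*x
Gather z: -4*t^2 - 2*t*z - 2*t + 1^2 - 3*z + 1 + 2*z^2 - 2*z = -4*t^2 - 2*t + 2*z^2 + z*(-2*t - 5) + 2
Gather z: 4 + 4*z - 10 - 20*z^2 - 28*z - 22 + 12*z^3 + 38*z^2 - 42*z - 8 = 12*z^3 + 18*z^2 - 66*z - 36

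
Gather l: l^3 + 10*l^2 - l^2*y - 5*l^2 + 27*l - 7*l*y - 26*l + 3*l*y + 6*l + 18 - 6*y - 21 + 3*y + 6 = l^3 + l^2*(5 - y) + l*(7 - 4*y) - 3*y + 3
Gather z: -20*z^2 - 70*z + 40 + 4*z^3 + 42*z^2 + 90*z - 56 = 4*z^3 + 22*z^2 + 20*z - 16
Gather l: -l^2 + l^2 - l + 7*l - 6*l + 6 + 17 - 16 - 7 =0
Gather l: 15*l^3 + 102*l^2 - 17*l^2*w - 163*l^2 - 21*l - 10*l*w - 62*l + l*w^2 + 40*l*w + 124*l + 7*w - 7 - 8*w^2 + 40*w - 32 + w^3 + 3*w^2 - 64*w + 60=15*l^3 + l^2*(-17*w - 61) + l*(w^2 + 30*w + 41) + w^3 - 5*w^2 - 17*w + 21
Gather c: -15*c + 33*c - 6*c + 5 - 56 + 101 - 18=12*c + 32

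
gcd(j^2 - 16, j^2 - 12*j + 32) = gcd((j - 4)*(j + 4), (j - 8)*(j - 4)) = j - 4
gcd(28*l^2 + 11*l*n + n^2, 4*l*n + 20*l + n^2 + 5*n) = 4*l + n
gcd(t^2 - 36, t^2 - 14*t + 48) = t - 6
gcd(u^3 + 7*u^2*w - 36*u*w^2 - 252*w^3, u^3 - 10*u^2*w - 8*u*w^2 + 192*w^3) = u - 6*w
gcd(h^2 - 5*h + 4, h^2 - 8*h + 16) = h - 4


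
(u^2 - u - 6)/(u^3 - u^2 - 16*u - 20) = (u - 3)/(u^2 - 3*u - 10)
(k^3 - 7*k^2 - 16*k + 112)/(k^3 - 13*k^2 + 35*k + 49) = (k^2 - 16)/(k^2 - 6*k - 7)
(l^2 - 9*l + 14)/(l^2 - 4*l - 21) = (l - 2)/(l + 3)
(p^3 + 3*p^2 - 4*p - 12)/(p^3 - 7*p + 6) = (p + 2)/(p - 1)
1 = 1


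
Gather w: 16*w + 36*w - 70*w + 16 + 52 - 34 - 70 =-18*w - 36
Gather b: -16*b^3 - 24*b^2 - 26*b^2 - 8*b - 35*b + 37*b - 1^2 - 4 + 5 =-16*b^3 - 50*b^2 - 6*b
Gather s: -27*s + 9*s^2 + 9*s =9*s^2 - 18*s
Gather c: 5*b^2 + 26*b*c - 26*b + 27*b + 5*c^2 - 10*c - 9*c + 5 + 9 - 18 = 5*b^2 + b + 5*c^2 + c*(26*b - 19) - 4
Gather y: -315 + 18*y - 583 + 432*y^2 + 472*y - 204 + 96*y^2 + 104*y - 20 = 528*y^2 + 594*y - 1122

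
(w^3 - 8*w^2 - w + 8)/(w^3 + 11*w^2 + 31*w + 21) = (w^2 - 9*w + 8)/(w^2 + 10*w + 21)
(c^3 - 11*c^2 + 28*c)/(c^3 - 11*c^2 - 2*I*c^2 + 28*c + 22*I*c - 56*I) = c/(c - 2*I)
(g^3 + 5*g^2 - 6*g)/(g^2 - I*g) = (g^2 + 5*g - 6)/(g - I)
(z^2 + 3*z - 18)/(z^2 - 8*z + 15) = (z + 6)/(z - 5)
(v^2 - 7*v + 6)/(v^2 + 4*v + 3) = (v^2 - 7*v + 6)/(v^2 + 4*v + 3)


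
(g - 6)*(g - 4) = g^2 - 10*g + 24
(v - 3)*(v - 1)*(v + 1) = v^3 - 3*v^2 - v + 3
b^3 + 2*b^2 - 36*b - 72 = (b - 6)*(b + 2)*(b + 6)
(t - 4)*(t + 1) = t^2 - 3*t - 4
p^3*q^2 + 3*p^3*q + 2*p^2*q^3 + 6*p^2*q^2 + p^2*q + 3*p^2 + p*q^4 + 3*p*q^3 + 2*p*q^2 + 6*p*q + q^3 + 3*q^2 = (p + q)^2*(q + 3)*(p*q + 1)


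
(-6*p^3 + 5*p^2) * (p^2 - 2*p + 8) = -6*p^5 + 17*p^4 - 58*p^3 + 40*p^2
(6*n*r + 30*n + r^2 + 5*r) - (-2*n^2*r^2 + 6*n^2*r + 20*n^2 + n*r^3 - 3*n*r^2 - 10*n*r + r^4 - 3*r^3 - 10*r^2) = 2*n^2*r^2 - 6*n^2*r - 20*n^2 - n*r^3 + 3*n*r^2 + 16*n*r + 30*n - r^4 + 3*r^3 + 11*r^2 + 5*r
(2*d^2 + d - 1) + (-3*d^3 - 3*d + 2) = -3*d^3 + 2*d^2 - 2*d + 1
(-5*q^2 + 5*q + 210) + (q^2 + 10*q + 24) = -4*q^2 + 15*q + 234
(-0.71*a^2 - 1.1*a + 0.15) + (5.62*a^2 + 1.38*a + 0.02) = 4.91*a^2 + 0.28*a + 0.17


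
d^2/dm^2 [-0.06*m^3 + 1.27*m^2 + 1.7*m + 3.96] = 2.54 - 0.36*m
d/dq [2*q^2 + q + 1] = 4*q + 1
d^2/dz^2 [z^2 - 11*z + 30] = 2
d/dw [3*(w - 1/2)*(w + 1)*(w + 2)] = 9*w^2 + 15*w + 3/2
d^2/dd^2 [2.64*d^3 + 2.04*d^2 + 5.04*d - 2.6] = 15.84*d + 4.08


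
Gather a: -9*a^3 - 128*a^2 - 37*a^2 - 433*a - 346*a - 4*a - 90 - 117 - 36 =-9*a^3 - 165*a^2 - 783*a - 243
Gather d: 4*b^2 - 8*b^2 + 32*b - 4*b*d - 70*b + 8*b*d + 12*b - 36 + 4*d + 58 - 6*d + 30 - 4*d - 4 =-4*b^2 - 26*b + d*(4*b - 6) + 48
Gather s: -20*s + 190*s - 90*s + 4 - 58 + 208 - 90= 80*s + 64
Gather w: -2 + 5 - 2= 1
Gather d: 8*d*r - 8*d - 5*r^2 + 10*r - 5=d*(8*r - 8) - 5*r^2 + 10*r - 5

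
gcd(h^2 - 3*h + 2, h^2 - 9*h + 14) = h - 2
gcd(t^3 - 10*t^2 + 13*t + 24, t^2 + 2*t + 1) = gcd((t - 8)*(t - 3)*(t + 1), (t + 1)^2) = t + 1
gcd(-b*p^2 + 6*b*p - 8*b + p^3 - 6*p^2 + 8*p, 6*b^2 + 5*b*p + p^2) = 1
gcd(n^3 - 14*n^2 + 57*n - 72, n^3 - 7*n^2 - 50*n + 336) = n - 8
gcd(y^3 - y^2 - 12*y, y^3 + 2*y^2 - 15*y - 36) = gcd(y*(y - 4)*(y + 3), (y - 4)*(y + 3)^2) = y^2 - y - 12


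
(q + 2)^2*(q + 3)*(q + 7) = q^4 + 14*q^3 + 65*q^2 + 124*q + 84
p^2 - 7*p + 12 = (p - 4)*(p - 3)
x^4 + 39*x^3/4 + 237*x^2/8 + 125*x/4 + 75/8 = (x + 1/2)*(x + 5/4)*(x + 3)*(x + 5)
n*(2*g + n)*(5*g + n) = 10*g^2*n + 7*g*n^2 + n^3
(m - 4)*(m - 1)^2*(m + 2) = m^4 - 4*m^3 - 3*m^2 + 14*m - 8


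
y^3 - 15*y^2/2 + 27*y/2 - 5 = (y - 5)*(y - 2)*(y - 1/2)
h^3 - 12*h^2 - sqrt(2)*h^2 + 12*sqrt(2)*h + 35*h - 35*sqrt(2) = (h - 7)*(h - 5)*(h - sqrt(2))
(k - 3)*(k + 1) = k^2 - 2*k - 3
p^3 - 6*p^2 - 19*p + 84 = (p - 7)*(p - 3)*(p + 4)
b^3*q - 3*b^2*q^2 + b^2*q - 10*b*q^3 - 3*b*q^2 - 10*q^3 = (b - 5*q)*(b + 2*q)*(b*q + q)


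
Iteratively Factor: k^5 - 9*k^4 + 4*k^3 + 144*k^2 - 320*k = (k - 4)*(k^4 - 5*k^3 - 16*k^2 + 80*k) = k*(k - 4)*(k^3 - 5*k^2 - 16*k + 80) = k*(k - 4)^2*(k^2 - k - 20) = k*(k - 4)^2*(k + 4)*(k - 5)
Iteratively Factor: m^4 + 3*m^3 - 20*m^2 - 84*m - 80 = (m + 2)*(m^3 + m^2 - 22*m - 40) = (m - 5)*(m + 2)*(m^2 + 6*m + 8) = (m - 5)*(m + 2)^2*(m + 4)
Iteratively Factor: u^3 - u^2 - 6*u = (u - 3)*(u^2 + 2*u) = (u - 3)*(u + 2)*(u)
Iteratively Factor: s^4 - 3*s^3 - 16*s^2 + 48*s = (s - 4)*(s^3 + s^2 - 12*s) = (s - 4)*(s - 3)*(s^2 + 4*s) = (s - 4)*(s - 3)*(s + 4)*(s)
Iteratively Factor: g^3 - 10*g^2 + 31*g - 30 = (g - 2)*(g^2 - 8*g + 15) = (g - 3)*(g - 2)*(g - 5)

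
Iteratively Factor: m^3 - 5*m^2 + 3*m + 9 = (m - 3)*(m^2 - 2*m - 3) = (m - 3)^2*(m + 1)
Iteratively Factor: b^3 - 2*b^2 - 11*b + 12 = (b - 4)*(b^2 + 2*b - 3) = (b - 4)*(b - 1)*(b + 3)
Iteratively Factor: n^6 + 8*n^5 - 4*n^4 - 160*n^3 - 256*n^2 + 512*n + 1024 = (n + 4)*(n^5 + 4*n^4 - 20*n^3 - 80*n^2 + 64*n + 256) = (n + 2)*(n + 4)*(n^4 + 2*n^3 - 24*n^2 - 32*n + 128) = (n - 4)*(n + 2)*(n + 4)*(n^3 + 6*n^2 - 32) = (n - 4)*(n + 2)*(n + 4)^2*(n^2 + 2*n - 8) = (n - 4)*(n - 2)*(n + 2)*(n + 4)^2*(n + 4)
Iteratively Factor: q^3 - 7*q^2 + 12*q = (q - 3)*(q^2 - 4*q) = (q - 4)*(q - 3)*(q)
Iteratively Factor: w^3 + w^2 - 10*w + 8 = (w - 1)*(w^2 + 2*w - 8) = (w - 2)*(w - 1)*(w + 4)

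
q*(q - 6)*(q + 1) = q^3 - 5*q^2 - 6*q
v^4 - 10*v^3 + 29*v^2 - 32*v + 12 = (v - 6)*(v - 2)*(v - 1)^2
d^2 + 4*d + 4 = (d + 2)^2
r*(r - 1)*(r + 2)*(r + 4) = r^4 + 5*r^3 + 2*r^2 - 8*r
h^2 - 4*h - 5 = (h - 5)*(h + 1)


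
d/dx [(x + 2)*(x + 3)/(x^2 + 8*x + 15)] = 3/(x^2 + 10*x + 25)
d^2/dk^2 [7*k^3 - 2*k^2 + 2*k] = 42*k - 4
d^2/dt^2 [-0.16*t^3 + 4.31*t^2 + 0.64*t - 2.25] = 8.62 - 0.96*t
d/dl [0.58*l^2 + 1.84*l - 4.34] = 1.16*l + 1.84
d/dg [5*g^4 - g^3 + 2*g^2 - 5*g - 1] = 20*g^3 - 3*g^2 + 4*g - 5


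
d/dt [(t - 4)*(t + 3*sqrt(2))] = 2*t - 4 + 3*sqrt(2)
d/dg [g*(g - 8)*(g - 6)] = 3*g^2 - 28*g + 48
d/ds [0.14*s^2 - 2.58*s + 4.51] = 0.28*s - 2.58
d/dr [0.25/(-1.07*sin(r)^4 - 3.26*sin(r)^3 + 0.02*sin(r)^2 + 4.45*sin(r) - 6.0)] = (1.07*sin(r)^3 + 2.445*sin(r)^2 - 0.01*sin(r) - 1.1125)*cos(r)/(1.07*sin(r)^4 + 3.26*sin(r)^3 - 0.02*sin(r)^2 - 4.45*sin(r) + 6.0)^2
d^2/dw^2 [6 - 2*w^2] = -4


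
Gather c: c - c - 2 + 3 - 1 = 0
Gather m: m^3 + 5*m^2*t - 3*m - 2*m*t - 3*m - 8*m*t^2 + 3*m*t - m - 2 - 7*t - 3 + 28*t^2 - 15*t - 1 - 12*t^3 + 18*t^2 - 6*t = m^3 + 5*m^2*t + m*(-8*t^2 + t - 7) - 12*t^3 + 46*t^2 - 28*t - 6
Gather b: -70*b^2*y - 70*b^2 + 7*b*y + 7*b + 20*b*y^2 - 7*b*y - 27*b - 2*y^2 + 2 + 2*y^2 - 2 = b^2*(-70*y - 70) + b*(20*y^2 - 20)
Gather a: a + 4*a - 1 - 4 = 5*a - 5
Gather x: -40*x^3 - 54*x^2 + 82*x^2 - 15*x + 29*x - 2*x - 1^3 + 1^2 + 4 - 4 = -40*x^3 + 28*x^2 + 12*x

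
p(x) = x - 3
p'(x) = 1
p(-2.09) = -5.09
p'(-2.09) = 1.00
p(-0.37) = -3.37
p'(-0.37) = 1.00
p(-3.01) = -6.01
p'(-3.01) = 1.00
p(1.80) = -1.20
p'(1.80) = 1.00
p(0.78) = -2.22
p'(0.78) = 1.00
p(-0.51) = -3.51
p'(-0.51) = 1.00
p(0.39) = -2.61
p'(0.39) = 1.00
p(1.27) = -1.73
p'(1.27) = 1.00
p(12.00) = 9.00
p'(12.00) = 1.00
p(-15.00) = -18.00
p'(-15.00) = 1.00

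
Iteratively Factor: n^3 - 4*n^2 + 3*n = (n - 3)*(n^2 - n) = (n - 3)*(n - 1)*(n)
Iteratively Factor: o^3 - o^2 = (o)*(o^2 - o) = o*(o - 1)*(o)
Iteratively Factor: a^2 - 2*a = (a)*(a - 2)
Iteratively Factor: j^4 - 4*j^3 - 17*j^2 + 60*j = (j + 4)*(j^3 - 8*j^2 + 15*j) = (j - 5)*(j + 4)*(j^2 - 3*j) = j*(j - 5)*(j + 4)*(j - 3)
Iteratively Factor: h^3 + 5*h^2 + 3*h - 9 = (h - 1)*(h^2 + 6*h + 9) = (h - 1)*(h + 3)*(h + 3)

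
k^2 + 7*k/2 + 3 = (k + 3/2)*(k + 2)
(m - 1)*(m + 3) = m^2 + 2*m - 3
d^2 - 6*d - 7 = (d - 7)*(d + 1)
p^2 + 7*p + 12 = (p + 3)*(p + 4)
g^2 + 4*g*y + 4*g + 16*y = (g + 4)*(g + 4*y)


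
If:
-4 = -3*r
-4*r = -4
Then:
No Solution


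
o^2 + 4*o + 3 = (o + 1)*(o + 3)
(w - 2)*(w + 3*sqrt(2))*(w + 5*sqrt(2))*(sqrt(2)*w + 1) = sqrt(2)*w^4 - 2*sqrt(2)*w^3 + 17*w^3 - 34*w^2 + 38*sqrt(2)*w^2 - 76*sqrt(2)*w + 30*w - 60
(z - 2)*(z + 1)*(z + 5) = z^3 + 4*z^2 - 7*z - 10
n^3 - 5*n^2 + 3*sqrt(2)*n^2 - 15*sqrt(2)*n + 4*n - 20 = (n - 5)*(n + sqrt(2))*(n + 2*sqrt(2))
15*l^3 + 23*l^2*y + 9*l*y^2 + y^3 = (l + y)*(3*l + y)*(5*l + y)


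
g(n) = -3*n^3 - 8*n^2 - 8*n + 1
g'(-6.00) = -236.00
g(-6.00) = 409.00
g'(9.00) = -881.00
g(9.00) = -2906.00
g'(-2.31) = -19.06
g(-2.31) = 13.77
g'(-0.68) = -1.28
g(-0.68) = 3.68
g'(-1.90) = -10.09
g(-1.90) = 7.90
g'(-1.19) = -1.70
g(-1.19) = 4.25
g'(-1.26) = -2.13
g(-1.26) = 4.38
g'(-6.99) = -335.90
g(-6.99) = 690.64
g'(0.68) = -23.04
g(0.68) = -9.08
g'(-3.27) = -51.92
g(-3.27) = 46.51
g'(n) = -9*n^2 - 16*n - 8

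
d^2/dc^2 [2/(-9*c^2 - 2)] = 36*(2 - 27*c^2)/(9*c^2 + 2)^3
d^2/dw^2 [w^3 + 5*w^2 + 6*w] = 6*w + 10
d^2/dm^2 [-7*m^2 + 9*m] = -14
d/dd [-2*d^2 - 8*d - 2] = -4*d - 8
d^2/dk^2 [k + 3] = 0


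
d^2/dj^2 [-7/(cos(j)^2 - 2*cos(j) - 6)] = 7*(-8*sin(j)^4 + 60*sin(j)^2 + 9*cos(j) + 3*cos(3*j) - 12)/(2*(sin(j)^2 + 2*cos(j) + 5)^3)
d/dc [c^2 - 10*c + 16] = 2*c - 10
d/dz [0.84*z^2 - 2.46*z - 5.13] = 1.68*z - 2.46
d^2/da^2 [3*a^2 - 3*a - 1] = 6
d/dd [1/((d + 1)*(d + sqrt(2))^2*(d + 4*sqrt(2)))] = (-(d + 1)*(d + sqrt(2)) - 2*(d + 1)*(d + 4*sqrt(2)) - (d + sqrt(2))*(d + 4*sqrt(2)))/((d + 1)^2*(d + sqrt(2))^3*(d + 4*sqrt(2))^2)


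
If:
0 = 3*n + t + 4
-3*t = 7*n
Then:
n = -6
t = 14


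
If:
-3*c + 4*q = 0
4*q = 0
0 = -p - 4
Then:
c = 0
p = -4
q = 0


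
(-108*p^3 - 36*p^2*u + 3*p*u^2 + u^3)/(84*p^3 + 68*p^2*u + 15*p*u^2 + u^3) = (-18*p^2 - 3*p*u + u^2)/(14*p^2 + 9*p*u + u^2)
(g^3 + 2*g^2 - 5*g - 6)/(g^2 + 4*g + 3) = g - 2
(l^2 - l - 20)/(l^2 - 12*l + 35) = (l + 4)/(l - 7)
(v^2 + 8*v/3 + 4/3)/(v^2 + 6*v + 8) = (v + 2/3)/(v + 4)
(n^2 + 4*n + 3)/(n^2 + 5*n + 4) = (n + 3)/(n + 4)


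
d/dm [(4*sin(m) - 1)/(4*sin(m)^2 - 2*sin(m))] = (-8*cos(m) + 4/tan(m) - cos(m)/sin(m)^2)/(2*(2*sin(m) - 1)^2)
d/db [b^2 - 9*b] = 2*b - 9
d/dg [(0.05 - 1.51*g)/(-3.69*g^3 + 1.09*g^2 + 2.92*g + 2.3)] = (-11.1438*g^3 + 2.1994*g^2 - 0.109*g - 3.619)/(13.6161*g^6 - 8.0442*g^5 - 20.3615*g^4 - 10.6084*g^3 + 13.5404*g^2 + 13.432*g + 5.29)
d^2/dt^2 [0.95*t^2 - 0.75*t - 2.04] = 1.90000000000000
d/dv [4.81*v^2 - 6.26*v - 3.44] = 9.62*v - 6.26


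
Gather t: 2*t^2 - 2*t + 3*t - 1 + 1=2*t^2 + t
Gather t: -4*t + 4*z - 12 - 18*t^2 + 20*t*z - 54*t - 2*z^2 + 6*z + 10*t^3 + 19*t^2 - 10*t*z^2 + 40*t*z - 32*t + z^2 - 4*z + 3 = 10*t^3 + t^2 + t*(-10*z^2 + 60*z - 90) - z^2 + 6*z - 9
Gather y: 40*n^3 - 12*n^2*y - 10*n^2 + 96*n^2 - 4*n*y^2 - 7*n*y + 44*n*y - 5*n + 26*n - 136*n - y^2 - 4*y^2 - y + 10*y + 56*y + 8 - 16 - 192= 40*n^3 + 86*n^2 - 115*n + y^2*(-4*n - 5) + y*(-12*n^2 + 37*n + 65) - 200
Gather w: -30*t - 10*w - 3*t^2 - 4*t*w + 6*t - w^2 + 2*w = -3*t^2 - 24*t - w^2 + w*(-4*t - 8)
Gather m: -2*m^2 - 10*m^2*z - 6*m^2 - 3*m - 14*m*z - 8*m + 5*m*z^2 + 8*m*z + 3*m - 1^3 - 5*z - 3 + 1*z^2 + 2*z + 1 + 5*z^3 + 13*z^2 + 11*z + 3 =m^2*(-10*z - 8) + m*(5*z^2 - 6*z - 8) + 5*z^3 + 14*z^2 + 8*z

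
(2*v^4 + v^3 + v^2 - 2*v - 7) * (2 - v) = -2*v^5 + 3*v^4 + v^3 + 4*v^2 + 3*v - 14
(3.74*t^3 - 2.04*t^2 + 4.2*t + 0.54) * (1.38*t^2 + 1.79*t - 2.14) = 5.1612*t^5 + 3.8794*t^4 - 5.8592*t^3 + 12.6288*t^2 - 8.0214*t - 1.1556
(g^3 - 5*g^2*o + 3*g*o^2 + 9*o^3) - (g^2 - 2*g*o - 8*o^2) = g^3 - 5*g^2*o - g^2 + 3*g*o^2 + 2*g*o + 9*o^3 + 8*o^2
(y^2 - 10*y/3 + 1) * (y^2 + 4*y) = y^4 + 2*y^3/3 - 37*y^2/3 + 4*y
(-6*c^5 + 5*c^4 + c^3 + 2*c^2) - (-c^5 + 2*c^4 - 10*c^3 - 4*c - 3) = -5*c^5 + 3*c^4 + 11*c^3 + 2*c^2 + 4*c + 3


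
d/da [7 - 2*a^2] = -4*a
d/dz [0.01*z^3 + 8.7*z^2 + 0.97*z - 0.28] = 0.03*z^2 + 17.4*z + 0.97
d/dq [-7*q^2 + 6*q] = 6 - 14*q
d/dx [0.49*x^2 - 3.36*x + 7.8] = 0.98*x - 3.36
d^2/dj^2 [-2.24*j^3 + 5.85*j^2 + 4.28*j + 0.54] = 11.7 - 13.44*j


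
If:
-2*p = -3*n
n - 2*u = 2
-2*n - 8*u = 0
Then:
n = 4/3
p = 2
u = -1/3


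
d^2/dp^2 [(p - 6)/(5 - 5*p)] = 2/(p - 1)^3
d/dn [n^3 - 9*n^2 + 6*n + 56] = 3*n^2 - 18*n + 6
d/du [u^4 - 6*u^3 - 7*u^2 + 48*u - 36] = 4*u^3 - 18*u^2 - 14*u + 48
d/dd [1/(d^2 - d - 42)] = (1 - 2*d)/(-d^2 + d + 42)^2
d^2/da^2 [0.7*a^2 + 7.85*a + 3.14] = 1.40000000000000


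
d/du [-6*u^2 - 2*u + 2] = -12*u - 2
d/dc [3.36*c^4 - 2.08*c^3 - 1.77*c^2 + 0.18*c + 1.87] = 13.44*c^3 - 6.24*c^2 - 3.54*c + 0.18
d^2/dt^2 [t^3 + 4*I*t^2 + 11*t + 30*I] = 6*t + 8*I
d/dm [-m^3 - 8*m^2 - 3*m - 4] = -3*m^2 - 16*m - 3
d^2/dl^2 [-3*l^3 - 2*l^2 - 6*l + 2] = -18*l - 4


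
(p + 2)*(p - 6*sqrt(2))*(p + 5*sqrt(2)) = p^3 - sqrt(2)*p^2 + 2*p^2 - 60*p - 2*sqrt(2)*p - 120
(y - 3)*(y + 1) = y^2 - 2*y - 3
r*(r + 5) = r^2 + 5*r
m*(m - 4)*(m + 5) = m^3 + m^2 - 20*m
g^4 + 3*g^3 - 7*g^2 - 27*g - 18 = (g - 3)*(g + 1)*(g + 2)*(g + 3)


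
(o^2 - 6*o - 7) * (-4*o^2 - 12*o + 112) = -4*o^4 + 12*o^3 + 212*o^2 - 588*o - 784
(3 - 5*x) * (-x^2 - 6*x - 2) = 5*x^3 + 27*x^2 - 8*x - 6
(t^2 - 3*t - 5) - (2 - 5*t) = t^2 + 2*t - 7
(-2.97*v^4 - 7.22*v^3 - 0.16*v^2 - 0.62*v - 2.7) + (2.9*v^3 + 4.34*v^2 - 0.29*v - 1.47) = -2.97*v^4 - 4.32*v^3 + 4.18*v^2 - 0.91*v - 4.17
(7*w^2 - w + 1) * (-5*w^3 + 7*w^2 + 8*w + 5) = -35*w^5 + 54*w^4 + 44*w^3 + 34*w^2 + 3*w + 5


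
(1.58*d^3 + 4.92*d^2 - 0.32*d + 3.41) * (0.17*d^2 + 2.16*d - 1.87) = 0.2686*d^5 + 4.2492*d^4 + 7.6182*d^3 - 9.3119*d^2 + 7.964*d - 6.3767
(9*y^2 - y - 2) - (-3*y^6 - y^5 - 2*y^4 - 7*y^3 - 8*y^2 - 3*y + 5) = 3*y^6 + y^5 + 2*y^4 + 7*y^3 + 17*y^2 + 2*y - 7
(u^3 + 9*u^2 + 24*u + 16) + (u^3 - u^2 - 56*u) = 2*u^3 + 8*u^2 - 32*u + 16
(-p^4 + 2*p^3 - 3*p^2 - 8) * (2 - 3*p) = 3*p^5 - 8*p^4 + 13*p^3 - 6*p^2 + 24*p - 16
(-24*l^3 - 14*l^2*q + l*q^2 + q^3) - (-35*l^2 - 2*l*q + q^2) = -24*l^3 - 14*l^2*q + 35*l^2 + l*q^2 + 2*l*q + q^3 - q^2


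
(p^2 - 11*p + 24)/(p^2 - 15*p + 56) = (p - 3)/(p - 7)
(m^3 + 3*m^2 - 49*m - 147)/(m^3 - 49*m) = (m + 3)/m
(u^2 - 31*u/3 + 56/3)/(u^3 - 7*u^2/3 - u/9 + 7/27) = 9*(u - 8)/(9*u^2 - 1)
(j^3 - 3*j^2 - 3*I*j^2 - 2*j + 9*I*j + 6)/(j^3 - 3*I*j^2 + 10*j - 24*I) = (j^2 - j*(3 + I) + 3*I)/(j^2 - I*j + 12)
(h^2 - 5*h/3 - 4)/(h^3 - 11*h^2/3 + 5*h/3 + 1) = (3*h + 4)/(3*h^2 - 2*h - 1)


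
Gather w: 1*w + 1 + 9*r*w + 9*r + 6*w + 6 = 9*r + w*(9*r + 7) + 7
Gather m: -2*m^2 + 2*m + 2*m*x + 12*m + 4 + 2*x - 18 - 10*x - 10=-2*m^2 + m*(2*x + 14) - 8*x - 24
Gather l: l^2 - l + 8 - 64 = l^2 - l - 56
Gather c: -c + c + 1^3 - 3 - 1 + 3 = 0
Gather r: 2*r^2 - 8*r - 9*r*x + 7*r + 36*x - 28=2*r^2 + r*(-9*x - 1) + 36*x - 28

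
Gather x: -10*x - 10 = -10*x - 10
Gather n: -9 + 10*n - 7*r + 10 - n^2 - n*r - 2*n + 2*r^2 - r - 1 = -n^2 + n*(8 - r) + 2*r^2 - 8*r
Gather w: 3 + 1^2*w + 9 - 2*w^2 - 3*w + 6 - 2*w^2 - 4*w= -4*w^2 - 6*w + 18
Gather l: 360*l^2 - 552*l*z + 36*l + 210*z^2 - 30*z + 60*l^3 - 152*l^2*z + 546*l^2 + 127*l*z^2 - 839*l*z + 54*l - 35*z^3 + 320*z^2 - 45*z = 60*l^3 + l^2*(906 - 152*z) + l*(127*z^2 - 1391*z + 90) - 35*z^3 + 530*z^2 - 75*z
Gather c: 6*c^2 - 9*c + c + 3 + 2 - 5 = 6*c^2 - 8*c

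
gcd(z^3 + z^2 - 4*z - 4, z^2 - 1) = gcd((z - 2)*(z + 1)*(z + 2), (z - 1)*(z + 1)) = z + 1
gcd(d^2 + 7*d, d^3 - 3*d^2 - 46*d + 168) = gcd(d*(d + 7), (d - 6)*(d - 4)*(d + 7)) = d + 7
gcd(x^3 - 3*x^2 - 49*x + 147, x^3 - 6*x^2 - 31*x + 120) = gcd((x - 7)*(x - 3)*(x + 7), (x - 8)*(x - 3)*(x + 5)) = x - 3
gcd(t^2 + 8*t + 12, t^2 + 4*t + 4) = t + 2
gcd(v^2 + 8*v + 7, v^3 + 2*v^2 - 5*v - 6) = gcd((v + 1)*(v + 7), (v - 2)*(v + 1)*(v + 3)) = v + 1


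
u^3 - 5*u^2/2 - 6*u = u*(u - 4)*(u + 3/2)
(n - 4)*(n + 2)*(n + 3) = n^3 + n^2 - 14*n - 24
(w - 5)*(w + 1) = w^2 - 4*w - 5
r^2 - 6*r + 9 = (r - 3)^2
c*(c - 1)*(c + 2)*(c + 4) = c^4 + 5*c^3 + 2*c^2 - 8*c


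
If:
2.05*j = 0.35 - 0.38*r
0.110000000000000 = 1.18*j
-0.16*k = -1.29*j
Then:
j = 0.09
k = 0.75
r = 0.42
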